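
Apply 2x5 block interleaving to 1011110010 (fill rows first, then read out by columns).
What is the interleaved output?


Matrix:
  10111
  10010
Read columns: 1100101110

1100101110


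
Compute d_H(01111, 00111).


XOR: 01000
Count of 1s: 1

1


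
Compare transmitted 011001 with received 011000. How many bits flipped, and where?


XOR: 000001

1 error(s) at position(s): 5


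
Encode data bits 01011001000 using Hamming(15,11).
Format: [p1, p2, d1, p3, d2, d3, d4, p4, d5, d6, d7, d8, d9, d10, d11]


Parity bits: p1=1, p2=1, p3=1, p4=0

110110101001000


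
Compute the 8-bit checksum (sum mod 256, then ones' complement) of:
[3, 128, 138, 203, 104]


Sum = 576 mod 256 = 64
Complement = 191

191


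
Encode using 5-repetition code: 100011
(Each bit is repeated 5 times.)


Each bit -> 5 copies

111110000000000000001111111111


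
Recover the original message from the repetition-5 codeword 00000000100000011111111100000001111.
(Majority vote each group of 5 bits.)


Groups: 00000, 00010, 00000, 11111, 11110, 00000, 01111
Majority votes: 0001101

0001101


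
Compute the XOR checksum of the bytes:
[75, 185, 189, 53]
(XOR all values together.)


XOR chain: 75 ^ 185 ^ 189 ^ 53 = 122

122


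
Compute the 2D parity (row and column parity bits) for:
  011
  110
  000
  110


Row parities: 0000
Column parities: 011

Row P: 0000, Col P: 011, Corner: 0


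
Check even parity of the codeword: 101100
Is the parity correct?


Number of 1s: 3

No, parity error (3 ones)


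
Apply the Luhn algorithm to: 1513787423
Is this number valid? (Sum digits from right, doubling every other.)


Luhn sum = 41
41 mod 10 = 1

Invalid (Luhn sum mod 10 = 1)


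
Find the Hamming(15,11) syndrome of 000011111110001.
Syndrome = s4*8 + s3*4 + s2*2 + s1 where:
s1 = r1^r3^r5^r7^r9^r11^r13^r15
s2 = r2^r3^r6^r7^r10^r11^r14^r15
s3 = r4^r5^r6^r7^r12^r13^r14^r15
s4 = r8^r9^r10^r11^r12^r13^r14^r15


s1=1, s2=1, s3=0, s4=1

Syndrome = 11 (error at position 11)


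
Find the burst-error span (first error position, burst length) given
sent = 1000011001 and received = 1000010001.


XOR: 0000001000

Burst at position 6, length 1


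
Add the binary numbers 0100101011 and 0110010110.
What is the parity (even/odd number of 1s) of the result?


0100101011 = 299
0110010110 = 406
Sum = 705 = 1011000001
1s count = 4

even parity (4 ones in 1011000001)


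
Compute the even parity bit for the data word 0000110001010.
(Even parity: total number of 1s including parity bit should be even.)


Number of 1s in data: 4
Parity bit: 0

0


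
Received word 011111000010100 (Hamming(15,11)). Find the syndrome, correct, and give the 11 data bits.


Syndrome = 0: no error detected

Data: 11100010100 (no errors)


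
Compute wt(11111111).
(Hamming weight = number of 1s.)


Counting 1s in 11111111

8


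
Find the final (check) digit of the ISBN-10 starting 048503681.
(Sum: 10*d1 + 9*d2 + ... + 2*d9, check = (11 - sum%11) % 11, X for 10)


Weighted sum: 200
200 mod 11 = 2

Check digit: 9


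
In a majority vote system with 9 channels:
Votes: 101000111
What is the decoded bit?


Ones: 5 out of 9
Threshold: 5

1 (5/9 voted 1)


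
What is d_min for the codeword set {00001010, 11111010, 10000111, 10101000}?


Comparing all pairs, minimum distance: 3
Can detect 2 errors, correct 1 errors

3


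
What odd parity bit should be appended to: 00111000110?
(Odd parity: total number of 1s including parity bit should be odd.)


Number of 1s in data: 5
Parity bit: 0

0


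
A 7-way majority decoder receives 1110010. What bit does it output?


Ones: 4 out of 7
Threshold: 4

1 (4/7 voted 1)


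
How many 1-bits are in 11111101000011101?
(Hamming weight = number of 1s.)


Counting 1s in 11111101000011101

11


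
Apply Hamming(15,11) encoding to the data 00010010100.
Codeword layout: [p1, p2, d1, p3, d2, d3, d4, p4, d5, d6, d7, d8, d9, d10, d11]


Parity bits: p1=1, p2=0, p3=0, p4=0

100000100010100


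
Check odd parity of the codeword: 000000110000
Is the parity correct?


Number of 1s: 2

No, parity error (2 ones)


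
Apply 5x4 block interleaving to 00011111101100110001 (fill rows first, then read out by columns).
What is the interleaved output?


Matrix:
  0001
  1111
  1011
  0011
  0001
Read columns: 01100010000111011111

01100010000111011111


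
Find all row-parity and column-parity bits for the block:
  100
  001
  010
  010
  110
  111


Row parities: 111101
Column parities: 100

Row P: 111101, Col P: 100, Corner: 1


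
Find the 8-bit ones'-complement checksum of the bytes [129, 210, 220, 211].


Sum = 770 mod 256 = 2
Complement = 253

253


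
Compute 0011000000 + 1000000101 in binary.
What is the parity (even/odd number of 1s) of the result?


0011000000 = 192
1000000101 = 517
Sum = 709 = 1011000101
1s count = 5

odd parity (5 ones in 1011000101)


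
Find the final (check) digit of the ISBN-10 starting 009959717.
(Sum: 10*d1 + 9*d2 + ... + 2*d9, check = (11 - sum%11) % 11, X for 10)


Weighted sum: 255
255 mod 11 = 2

Check digit: 9


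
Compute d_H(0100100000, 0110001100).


XOR: 0010101100
Count of 1s: 4

4


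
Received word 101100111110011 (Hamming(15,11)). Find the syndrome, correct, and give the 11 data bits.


Syndrome = 0: no error detected

Data: 10011110011 (no errors)


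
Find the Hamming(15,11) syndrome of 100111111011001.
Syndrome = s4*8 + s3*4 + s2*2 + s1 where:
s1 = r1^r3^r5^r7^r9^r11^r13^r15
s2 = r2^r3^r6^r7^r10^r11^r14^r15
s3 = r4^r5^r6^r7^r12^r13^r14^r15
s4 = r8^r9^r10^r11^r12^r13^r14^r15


s1=0, s2=0, s3=0, s4=1

Syndrome = 8 (error at position 8)


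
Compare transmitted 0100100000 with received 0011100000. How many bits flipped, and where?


XOR: 0111000000

3 error(s) at position(s): 1, 2, 3


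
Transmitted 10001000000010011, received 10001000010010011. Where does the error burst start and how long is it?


XOR: 00000000010000000

Burst at position 9, length 1


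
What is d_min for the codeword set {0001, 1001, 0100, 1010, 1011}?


Comparing all pairs, minimum distance: 1
Can detect 0 errors, correct 0 errors

1


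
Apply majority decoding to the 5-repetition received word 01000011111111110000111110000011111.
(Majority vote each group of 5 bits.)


Groups: 01000, 01111, 11111, 10000, 11111, 00000, 11111
Majority votes: 0110101

0110101


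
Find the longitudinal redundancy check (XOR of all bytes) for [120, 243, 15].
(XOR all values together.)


XOR chain: 120 ^ 243 ^ 15 = 132

132


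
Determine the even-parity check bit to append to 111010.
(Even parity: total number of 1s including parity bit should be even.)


Number of 1s in data: 4
Parity bit: 0

0


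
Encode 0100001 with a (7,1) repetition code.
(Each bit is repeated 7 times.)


Each bit -> 7 copies

0000000111111100000000000000000000000000001111111


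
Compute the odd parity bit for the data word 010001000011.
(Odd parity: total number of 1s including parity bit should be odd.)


Number of 1s in data: 4
Parity bit: 1

1


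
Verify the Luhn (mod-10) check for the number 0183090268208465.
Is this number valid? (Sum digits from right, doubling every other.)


Luhn sum = 56
56 mod 10 = 6

Invalid (Luhn sum mod 10 = 6)


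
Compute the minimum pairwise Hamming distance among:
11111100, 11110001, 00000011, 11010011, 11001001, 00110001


Comparing all pairs, minimum distance: 2
Can detect 1 errors, correct 0 errors

2


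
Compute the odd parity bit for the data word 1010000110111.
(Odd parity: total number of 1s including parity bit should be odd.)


Number of 1s in data: 7
Parity bit: 0

0


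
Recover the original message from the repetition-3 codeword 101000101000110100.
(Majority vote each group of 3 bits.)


Groups: 101, 000, 101, 000, 110, 100
Majority votes: 101010

101010


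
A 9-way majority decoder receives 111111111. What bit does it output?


Ones: 9 out of 9
Threshold: 5

1 (9/9 voted 1)


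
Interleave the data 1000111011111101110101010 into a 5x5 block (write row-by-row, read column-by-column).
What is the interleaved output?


Matrix:
  10001
  11011
  11110
  11101
  01010
Read columns: 1111001111001100110111010

1111001111001100110111010


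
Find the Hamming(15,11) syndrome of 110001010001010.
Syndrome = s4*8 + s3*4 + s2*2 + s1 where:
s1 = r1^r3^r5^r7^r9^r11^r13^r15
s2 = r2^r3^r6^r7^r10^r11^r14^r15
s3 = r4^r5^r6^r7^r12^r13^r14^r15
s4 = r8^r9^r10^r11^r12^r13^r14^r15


s1=1, s2=1, s3=1, s4=1

Syndrome = 15 (error at position 15)


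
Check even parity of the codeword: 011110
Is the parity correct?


Number of 1s: 4

Yes, parity is correct (4 ones)


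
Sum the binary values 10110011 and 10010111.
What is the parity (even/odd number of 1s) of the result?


10110011 = 179
10010111 = 151
Sum = 330 = 101001010
1s count = 4

even parity (4 ones in 101001010)


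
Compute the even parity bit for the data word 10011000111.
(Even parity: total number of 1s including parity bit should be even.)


Number of 1s in data: 6
Parity bit: 0

0


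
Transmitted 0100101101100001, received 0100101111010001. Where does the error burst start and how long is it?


XOR: 0000000010110000

Burst at position 8, length 4


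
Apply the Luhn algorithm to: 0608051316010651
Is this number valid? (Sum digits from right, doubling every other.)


Luhn sum = 41
41 mod 10 = 1

Invalid (Luhn sum mod 10 = 1)


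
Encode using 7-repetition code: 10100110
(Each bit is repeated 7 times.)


Each bit -> 7 copies

11111110000000111111100000000000000111111111111110000000


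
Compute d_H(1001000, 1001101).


XOR: 0000101
Count of 1s: 2

2


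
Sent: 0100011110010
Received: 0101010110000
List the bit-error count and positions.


XOR: 0001001000010

3 error(s) at position(s): 3, 6, 11


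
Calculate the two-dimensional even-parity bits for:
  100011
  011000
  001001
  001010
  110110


Row parities: 10000
Column parities: 001110

Row P: 10000, Col P: 001110, Corner: 1


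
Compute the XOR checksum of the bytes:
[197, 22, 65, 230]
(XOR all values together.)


XOR chain: 197 ^ 22 ^ 65 ^ 230 = 116

116


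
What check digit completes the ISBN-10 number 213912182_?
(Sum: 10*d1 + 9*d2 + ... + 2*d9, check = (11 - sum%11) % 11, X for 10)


Weighted sum: 164
164 mod 11 = 10

Check digit: 1


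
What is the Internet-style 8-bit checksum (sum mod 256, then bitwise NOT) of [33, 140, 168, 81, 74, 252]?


Sum = 748 mod 256 = 236
Complement = 19

19


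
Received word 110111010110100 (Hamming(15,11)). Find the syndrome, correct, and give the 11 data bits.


Syndrome = 0: no error detected

Data: 01100110100 (no errors)


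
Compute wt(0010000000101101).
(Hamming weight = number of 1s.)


Counting 1s in 0010000000101101

5


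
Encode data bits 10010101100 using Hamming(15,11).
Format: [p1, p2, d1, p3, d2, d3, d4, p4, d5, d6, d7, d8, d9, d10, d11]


Parity bits: p1=1, p2=1, p3=1, p4=1

111100110101100


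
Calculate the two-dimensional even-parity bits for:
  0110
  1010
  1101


Row parities: 001
Column parities: 0001

Row P: 001, Col P: 0001, Corner: 1


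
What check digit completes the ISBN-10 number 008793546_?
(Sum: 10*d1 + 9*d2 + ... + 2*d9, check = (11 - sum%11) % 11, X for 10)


Weighted sum: 226
226 mod 11 = 6

Check digit: 5


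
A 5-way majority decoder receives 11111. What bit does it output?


Ones: 5 out of 5
Threshold: 3

1 (5/5 voted 1)


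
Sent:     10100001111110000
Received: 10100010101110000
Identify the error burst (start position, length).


XOR: 00000011010000000

Burst at position 6, length 4


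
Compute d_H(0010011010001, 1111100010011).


XOR: 1101111000010
Count of 1s: 7

7


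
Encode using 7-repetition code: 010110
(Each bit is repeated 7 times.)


Each bit -> 7 copies

000000011111110000000111111111111110000000


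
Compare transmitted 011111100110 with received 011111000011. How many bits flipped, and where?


XOR: 000000100101

3 error(s) at position(s): 6, 9, 11


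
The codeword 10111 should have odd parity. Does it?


Number of 1s: 4

No, parity error (4 ones)


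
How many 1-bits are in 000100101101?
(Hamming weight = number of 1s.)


Counting 1s in 000100101101

5


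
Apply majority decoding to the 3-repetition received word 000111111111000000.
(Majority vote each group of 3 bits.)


Groups: 000, 111, 111, 111, 000, 000
Majority votes: 011100

011100


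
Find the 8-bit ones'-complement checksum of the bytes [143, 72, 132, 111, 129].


Sum = 587 mod 256 = 75
Complement = 180

180


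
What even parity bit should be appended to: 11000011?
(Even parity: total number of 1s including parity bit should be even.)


Number of 1s in data: 4
Parity bit: 0

0


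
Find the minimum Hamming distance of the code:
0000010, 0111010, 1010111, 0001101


Comparing all pairs, minimum distance: 3
Can detect 2 errors, correct 1 errors

3


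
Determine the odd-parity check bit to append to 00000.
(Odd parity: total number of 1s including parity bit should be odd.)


Number of 1s in data: 0
Parity bit: 1

1


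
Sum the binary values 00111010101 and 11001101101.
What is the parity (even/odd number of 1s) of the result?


00111010101 = 469
11001101101 = 1645
Sum = 2114 = 100001000010
1s count = 3

odd parity (3 ones in 100001000010)


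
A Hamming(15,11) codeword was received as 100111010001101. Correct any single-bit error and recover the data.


Syndrome = 0: no error detected

Data: 01100001101 (no errors)


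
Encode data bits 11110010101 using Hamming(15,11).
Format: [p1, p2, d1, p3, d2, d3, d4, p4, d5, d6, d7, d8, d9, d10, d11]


Parity bits: p1=0, p2=1, p3=1, p4=1

011111110010101


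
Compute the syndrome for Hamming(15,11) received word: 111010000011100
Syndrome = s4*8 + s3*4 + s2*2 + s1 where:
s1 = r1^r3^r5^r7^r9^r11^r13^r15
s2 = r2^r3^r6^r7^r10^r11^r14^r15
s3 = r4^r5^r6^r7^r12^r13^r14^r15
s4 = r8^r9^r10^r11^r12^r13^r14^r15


s1=1, s2=1, s3=1, s4=1

Syndrome = 15 (error at position 15)


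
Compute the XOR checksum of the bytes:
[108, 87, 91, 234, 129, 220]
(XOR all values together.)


XOR chain: 108 ^ 87 ^ 91 ^ 234 ^ 129 ^ 220 = 215

215


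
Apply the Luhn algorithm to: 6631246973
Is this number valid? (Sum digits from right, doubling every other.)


Luhn sum = 44
44 mod 10 = 4

Invalid (Luhn sum mod 10 = 4)


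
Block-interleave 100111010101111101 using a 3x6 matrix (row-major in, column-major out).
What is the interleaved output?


Matrix:
  100111
  010101
  111101
Read columns: 101011001111100111

101011001111100111


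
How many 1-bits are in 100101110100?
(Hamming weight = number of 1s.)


Counting 1s in 100101110100

6


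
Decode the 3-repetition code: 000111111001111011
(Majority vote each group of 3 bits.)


Groups: 000, 111, 111, 001, 111, 011
Majority votes: 011011

011011


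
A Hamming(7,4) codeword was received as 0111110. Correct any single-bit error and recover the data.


Syndrome = 6: error at position 6

Data: 1100 (corrected bit 6)


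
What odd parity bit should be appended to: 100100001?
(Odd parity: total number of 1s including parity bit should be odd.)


Number of 1s in data: 3
Parity bit: 0

0


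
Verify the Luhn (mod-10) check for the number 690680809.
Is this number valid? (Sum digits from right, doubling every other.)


Luhn sum = 43
43 mod 10 = 3

Invalid (Luhn sum mod 10 = 3)


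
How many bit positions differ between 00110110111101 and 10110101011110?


XOR: 10000011100011
Count of 1s: 6

6


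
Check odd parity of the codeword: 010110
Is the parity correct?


Number of 1s: 3

Yes, parity is correct (3 ones)


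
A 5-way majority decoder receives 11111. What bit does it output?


Ones: 5 out of 5
Threshold: 3

1 (5/5 voted 1)


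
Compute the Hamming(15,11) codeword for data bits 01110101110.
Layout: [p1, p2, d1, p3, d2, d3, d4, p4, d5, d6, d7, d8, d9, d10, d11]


Parity bits: p1=1, p2=0, p3=0, p4=0

100011100101110


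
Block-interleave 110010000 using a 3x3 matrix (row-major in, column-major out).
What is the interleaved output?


Matrix:
  110
  010
  000
Read columns: 100110000

100110000


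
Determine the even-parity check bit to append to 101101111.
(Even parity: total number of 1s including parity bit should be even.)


Number of 1s in data: 7
Parity bit: 1

1


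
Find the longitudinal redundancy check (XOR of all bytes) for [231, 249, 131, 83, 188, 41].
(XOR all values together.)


XOR chain: 231 ^ 249 ^ 131 ^ 83 ^ 188 ^ 41 = 91

91


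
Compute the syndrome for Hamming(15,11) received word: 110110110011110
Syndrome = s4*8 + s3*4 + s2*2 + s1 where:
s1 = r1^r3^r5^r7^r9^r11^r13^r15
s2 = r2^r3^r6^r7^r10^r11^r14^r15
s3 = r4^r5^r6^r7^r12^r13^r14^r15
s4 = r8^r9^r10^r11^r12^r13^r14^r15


s1=1, s2=0, s3=0, s4=1

Syndrome = 9 (error at position 9)


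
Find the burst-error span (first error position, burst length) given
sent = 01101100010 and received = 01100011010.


XOR: 00001111000

Burst at position 4, length 4


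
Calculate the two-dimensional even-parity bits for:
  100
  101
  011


Row parities: 100
Column parities: 010

Row P: 100, Col P: 010, Corner: 1


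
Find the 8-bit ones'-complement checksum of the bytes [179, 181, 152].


Sum = 512 mod 256 = 0
Complement = 255

255


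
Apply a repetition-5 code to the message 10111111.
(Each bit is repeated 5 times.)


Each bit -> 5 copies

1111100000111111111111111111111111111111


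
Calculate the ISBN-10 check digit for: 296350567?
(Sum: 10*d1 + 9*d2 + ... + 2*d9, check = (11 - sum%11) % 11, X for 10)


Weighted sum: 252
252 mod 11 = 10

Check digit: 1


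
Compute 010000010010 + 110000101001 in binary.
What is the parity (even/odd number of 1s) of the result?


010000010010 = 1042
110000101001 = 3113
Sum = 4155 = 1000000111011
1s count = 6

even parity (6 ones in 1000000111011)


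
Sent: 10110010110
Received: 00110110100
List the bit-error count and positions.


XOR: 10000100010

3 error(s) at position(s): 0, 5, 9


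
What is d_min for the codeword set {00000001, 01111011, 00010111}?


Comparing all pairs, minimum distance: 3
Can detect 2 errors, correct 1 errors

3


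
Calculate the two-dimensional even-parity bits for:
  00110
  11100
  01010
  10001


Row parities: 0100
Column parities: 00001

Row P: 0100, Col P: 00001, Corner: 1


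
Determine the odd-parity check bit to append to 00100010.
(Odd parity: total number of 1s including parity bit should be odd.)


Number of 1s in data: 2
Parity bit: 1

1


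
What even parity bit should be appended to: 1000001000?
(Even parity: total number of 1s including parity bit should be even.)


Number of 1s in data: 2
Parity bit: 0

0


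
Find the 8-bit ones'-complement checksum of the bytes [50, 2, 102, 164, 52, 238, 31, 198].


Sum = 837 mod 256 = 69
Complement = 186

186


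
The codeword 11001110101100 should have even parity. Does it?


Number of 1s: 8

Yes, parity is correct (8 ones)


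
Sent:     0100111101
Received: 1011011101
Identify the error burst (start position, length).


XOR: 1111100000

Burst at position 0, length 5


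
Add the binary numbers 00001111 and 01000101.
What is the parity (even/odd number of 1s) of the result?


00001111 = 15
01000101 = 69
Sum = 84 = 1010100
1s count = 3

odd parity (3 ones in 1010100)


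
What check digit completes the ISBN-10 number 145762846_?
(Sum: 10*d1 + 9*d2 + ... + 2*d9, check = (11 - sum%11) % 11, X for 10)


Weighted sum: 237
237 mod 11 = 6

Check digit: 5


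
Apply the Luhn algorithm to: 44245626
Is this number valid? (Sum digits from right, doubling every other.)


Luhn sum = 37
37 mod 10 = 7

Invalid (Luhn sum mod 10 = 7)


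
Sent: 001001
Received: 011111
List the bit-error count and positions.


XOR: 010110

3 error(s) at position(s): 1, 3, 4


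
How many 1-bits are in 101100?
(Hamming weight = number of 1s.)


Counting 1s in 101100

3


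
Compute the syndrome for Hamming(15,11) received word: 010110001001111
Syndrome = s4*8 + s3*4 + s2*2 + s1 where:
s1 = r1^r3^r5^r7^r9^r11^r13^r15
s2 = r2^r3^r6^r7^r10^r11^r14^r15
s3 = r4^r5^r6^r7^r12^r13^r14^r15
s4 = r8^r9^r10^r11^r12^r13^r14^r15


s1=0, s2=1, s3=0, s4=1

Syndrome = 10 (error at position 10)


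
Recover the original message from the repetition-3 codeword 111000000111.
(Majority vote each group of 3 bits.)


Groups: 111, 000, 000, 111
Majority votes: 1001

1001


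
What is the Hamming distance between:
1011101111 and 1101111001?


XOR: 0110010110
Count of 1s: 5

5


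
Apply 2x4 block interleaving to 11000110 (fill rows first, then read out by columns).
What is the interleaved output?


Matrix:
  1100
  0110
Read columns: 10110100

10110100


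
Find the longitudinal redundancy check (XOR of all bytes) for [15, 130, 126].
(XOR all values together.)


XOR chain: 15 ^ 130 ^ 126 = 243

243


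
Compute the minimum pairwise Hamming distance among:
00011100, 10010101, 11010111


Comparing all pairs, minimum distance: 2
Can detect 1 errors, correct 0 errors

2


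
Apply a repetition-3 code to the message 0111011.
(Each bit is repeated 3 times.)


Each bit -> 3 copies

000111111111000111111


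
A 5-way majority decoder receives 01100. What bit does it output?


Ones: 2 out of 5
Threshold: 3

0 (2/5 voted 1)


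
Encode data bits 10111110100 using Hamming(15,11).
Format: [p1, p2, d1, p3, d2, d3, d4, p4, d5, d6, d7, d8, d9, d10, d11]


Parity bits: p1=1, p2=1, p3=1, p4=0

111101101110100


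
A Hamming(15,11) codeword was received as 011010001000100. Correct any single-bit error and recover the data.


Syndrome = 0: no error detected

Data: 11001000100 (no errors)


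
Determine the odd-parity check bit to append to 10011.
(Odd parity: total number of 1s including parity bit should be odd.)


Number of 1s in data: 3
Parity bit: 0

0


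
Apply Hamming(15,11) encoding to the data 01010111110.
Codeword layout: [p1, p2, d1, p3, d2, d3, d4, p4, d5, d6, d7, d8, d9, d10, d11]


Parity bits: p1=0, p2=0, p3=1, p4=1

000110110111110


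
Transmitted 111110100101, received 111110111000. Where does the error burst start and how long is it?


XOR: 000000011101

Burst at position 7, length 5


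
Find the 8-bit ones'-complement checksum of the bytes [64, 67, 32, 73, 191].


Sum = 427 mod 256 = 171
Complement = 84

84


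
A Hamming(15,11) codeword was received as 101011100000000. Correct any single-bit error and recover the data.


Syndrome = 6: error at position 6

Data: 11010000000 (corrected bit 6)


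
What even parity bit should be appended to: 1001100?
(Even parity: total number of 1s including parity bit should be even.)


Number of 1s in data: 3
Parity bit: 1

1


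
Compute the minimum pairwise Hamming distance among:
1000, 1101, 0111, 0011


Comparing all pairs, minimum distance: 1
Can detect 0 errors, correct 0 errors

1


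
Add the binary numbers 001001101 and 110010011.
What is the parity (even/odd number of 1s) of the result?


001001101 = 77
110010011 = 403
Sum = 480 = 111100000
1s count = 4

even parity (4 ones in 111100000)


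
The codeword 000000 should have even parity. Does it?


Number of 1s: 0

Yes, parity is correct (0 ones)


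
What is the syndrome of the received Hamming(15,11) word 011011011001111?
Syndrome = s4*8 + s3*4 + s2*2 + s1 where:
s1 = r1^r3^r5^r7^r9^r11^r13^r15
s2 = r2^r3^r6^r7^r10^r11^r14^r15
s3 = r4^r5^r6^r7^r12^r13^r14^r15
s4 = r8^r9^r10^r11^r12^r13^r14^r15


s1=1, s2=1, s3=0, s4=0

Syndrome = 3 (error at position 3)


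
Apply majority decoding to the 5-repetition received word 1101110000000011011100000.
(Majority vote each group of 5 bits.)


Groups: 11011, 10000, 00001, 10111, 00000
Majority votes: 10010

10010


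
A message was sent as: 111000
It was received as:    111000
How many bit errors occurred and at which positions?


XOR: 000000

0 errors (received matches sent)


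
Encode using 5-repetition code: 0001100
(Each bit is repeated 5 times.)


Each bit -> 5 copies

00000000000000011111111110000000000


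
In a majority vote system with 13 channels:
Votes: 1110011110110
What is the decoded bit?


Ones: 9 out of 13
Threshold: 7

1 (9/13 voted 1)


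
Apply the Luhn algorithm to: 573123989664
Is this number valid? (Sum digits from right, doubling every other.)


Luhn sum = 61
61 mod 10 = 1

Invalid (Luhn sum mod 10 = 1)


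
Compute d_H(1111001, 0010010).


XOR: 1101011
Count of 1s: 5

5


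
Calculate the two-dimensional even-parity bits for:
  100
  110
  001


Row parities: 101
Column parities: 011

Row P: 101, Col P: 011, Corner: 0


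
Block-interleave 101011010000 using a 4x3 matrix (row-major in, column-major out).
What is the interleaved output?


Matrix:
  101
  011
  010
  000
Read columns: 100001101100

100001101100


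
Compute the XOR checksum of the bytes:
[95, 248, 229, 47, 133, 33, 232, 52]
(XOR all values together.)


XOR chain: 95 ^ 248 ^ 229 ^ 47 ^ 133 ^ 33 ^ 232 ^ 52 = 21

21


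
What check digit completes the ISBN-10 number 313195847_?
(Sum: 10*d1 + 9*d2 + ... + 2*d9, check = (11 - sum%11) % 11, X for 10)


Weighted sum: 207
207 mod 11 = 9

Check digit: 2


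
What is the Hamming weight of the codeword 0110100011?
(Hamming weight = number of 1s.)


Counting 1s in 0110100011

5


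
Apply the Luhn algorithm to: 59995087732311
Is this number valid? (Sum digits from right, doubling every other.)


Luhn sum = 61
61 mod 10 = 1

Invalid (Luhn sum mod 10 = 1)


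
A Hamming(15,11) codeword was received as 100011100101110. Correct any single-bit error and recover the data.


Syndrome = 0: no error detected

Data: 01110101110 (no errors)


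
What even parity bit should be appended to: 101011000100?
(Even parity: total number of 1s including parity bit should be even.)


Number of 1s in data: 5
Parity bit: 1

1


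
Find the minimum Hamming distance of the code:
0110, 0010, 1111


Comparing all pairs, minimum distance: 1
Can detect 0 errors, correct 0 errors

1


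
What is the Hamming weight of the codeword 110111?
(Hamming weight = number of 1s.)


Counting 1s in 110111

5


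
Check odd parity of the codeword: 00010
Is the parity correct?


Number of 1s: 1

Yes, parity is correct (1 ones)


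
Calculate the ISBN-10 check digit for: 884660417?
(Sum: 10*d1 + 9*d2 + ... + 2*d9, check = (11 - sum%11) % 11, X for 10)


Weighted sum: 295
295 mod 11 = 9

Check digit: 2


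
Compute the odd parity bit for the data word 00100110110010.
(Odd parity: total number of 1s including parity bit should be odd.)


Number of 1s in data: 6
Parity bit: 1

1


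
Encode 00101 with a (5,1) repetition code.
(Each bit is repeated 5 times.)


Each bit -> 5 copies

0000000000111110000011111


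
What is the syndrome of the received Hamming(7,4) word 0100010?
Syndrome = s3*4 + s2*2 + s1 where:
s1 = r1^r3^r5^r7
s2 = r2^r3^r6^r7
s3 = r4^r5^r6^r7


s1=0, s2=0, s3=1

Syndrome = 4 (error at position 4)


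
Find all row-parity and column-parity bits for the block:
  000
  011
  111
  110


Row parities: 0010
Column parities: 010

Row P: 0010, Col P: 010, Corner: 1


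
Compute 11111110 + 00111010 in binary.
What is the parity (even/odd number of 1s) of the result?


11111110 = 254
00111010 = 58
Sum = 312 = 100111000
1s count = 4

even parity (4 ones in 100111000)


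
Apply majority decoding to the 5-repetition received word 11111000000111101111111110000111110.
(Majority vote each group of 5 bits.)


Groups: 11111, 00000, 01111, 01111, 11111, 00001, 11110
Majority votes: 1011101

1011101


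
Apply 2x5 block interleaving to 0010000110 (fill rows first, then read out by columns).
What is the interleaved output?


Matrix:
  00100
  00110
Read columns: 0000110100

0000110100


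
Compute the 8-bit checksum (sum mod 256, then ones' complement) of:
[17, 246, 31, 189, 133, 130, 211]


Sum = 957 mod 256 = 189
Complement = 66

66


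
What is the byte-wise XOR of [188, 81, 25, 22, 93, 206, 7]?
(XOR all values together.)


XOR chain: 188 ^ 81 ^ 25 ^ 22 ^ 93 ^ 206 ^ 7 = 118

118


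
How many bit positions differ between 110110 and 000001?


XOR: 110111
Count of 1s: 5

5


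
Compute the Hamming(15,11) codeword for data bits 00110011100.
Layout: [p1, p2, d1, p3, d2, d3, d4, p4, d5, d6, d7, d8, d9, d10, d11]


Parity bits: p1=1, p2=1, p3=0, p4=1

110001110011100


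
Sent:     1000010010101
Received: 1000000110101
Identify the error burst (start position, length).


XOR: 0000010100000

Burst at position 5, length 3


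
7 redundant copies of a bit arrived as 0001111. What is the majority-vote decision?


Ones: 4 out of 7
Threshold: 4

1 (4/7 voted 1)


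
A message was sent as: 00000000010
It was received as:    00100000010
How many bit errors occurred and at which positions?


XOR: 00100000000

1 error(s) at position(s): 2


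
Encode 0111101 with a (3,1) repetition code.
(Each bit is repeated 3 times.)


Each bit -> 3 copies

000111111111111000111


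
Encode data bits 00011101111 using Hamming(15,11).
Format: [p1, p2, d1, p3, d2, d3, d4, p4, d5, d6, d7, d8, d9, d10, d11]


Parity bits: p1=0, p2=0, p3=1, p4=0

000100101101111


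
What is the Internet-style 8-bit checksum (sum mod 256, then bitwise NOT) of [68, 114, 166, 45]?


Sum = 393 mod 256 = 137
Complement = 118

118


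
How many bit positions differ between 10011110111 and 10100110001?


XOR: 00111000110
Count of 1s: 5

5


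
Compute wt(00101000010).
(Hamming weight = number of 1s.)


Counting 1s in 00101000010

3


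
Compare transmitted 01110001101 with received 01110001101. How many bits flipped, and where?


XOR: 00000000000

0 errors (received matches sent)


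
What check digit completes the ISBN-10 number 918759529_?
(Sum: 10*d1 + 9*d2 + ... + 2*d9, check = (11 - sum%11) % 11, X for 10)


Weighted sum: 331
331 mod 11 = 1

Check digit: X


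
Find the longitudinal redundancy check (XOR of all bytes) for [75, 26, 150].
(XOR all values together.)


XOR chain: 75 ^ 26 ^ 150 = 199

199


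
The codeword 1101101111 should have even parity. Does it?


Number of 1s: 8

Yes, parity is correct (8 ones)


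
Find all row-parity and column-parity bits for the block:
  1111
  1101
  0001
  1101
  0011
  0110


Row parities: 011100
Column parities: 1011

Row P: 011100, Col P: 1011, Corner: 1


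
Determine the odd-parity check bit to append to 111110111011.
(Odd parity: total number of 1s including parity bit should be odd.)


Number of 1s in data: 10
Parity bit: 1

1


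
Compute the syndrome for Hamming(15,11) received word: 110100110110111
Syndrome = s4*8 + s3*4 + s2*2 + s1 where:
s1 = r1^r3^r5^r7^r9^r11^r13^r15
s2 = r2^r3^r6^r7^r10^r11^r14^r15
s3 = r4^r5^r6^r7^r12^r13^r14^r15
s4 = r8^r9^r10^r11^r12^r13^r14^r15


s1=1, s2=0, s3=1, s4=0

Syndrome = 5 (error at position 5)


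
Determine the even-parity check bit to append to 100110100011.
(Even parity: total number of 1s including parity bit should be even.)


Number of 1s in data: 6
Parity bit: 0

0


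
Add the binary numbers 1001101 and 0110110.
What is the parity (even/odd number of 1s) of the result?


1001101 = 77
0110110 = 54
Sum = 131 = 10000011
1s count = 3

odd parity (3 ones in 10000011)


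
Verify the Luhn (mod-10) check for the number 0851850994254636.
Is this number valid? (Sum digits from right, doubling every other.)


Luhn sum = 79
79 mod 10 = 9

Invalid (Luhn sum mod 10 = 9)


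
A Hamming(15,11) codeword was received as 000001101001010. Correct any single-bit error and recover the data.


Syndrome = 10: error at position 10

Data: 00111101010 (corrected bit 10)


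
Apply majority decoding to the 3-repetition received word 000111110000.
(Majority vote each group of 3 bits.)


Groups: 000, 111, 110, 000
Majority votes: 0110

0110


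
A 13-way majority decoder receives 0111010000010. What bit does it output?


Ones: 5 out of 13
Threshold: 7

0 (5/13 voted 1)


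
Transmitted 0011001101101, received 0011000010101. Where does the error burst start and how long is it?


XOR: 0000001111000

Burst at position 6, length 4


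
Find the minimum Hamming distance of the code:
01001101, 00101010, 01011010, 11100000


Comparing all pairs, minimum distance: 3
Can detect 2 errors, correct 1 errors

3


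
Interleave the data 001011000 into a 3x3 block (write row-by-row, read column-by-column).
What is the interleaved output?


Matrix:
  001
  011
  000
Read columns: 000010110

000010110


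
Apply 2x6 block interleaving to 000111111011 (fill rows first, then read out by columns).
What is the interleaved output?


Matrix:
  000111
  111011
Read columns: 010101101111

010101101111


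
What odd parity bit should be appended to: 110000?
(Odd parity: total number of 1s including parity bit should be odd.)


Number of 1s in data: 2
Parity bit: 1

1


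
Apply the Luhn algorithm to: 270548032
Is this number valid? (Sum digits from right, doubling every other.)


Luhn sum = 27
27 mod 10 = 7

Invalid (Luhn sum mod 10 = 7)


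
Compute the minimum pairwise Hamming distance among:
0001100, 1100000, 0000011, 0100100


Comparing all pairs, minimum distance: 2
Can detect 1 errors, correct 0 errors

2


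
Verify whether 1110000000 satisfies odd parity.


Number of 1s: 3

Yes, parity is correct (3 ones)


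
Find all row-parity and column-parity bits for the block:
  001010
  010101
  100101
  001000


Row parities: 0111
Column parities: 110010

Row P: 0111, Col P: 110010, Corner: 1


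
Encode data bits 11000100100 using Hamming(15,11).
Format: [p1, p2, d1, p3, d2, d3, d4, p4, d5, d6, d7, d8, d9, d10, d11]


Parity bits: p1=1, p2=0, p3=0, p4=0

101010000100100


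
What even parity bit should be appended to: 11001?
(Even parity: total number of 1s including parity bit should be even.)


Number of 1s in data: 3
Parity bit: 1

1


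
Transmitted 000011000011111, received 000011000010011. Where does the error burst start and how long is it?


XOR: 000000000001100

Burst at position 11, length 2


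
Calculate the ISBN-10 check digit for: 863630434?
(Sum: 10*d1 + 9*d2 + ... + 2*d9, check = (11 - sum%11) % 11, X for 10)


Weighted sum: 251
251 mod 11 = 9

Check digit: 2


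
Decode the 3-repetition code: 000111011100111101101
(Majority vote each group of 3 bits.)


Groups: 000, 111, 011, 100, 111, 101, 101
Majority votes: 0110111

0110111


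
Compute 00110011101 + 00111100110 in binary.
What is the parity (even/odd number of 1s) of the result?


00110011101 = 413
00111100110 = 486
Sum = 899 = 1110000011
1s count = 5

odd parity (5 ones in 1110000011)


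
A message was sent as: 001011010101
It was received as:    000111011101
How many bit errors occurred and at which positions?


XOR: 001100001000

3 error(s) at position(s): 2, 3, 8


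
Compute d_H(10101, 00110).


XOR: 10011
Count of 1s: 3

3


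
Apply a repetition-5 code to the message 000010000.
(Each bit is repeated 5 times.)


Each bit -> 5 copies

000000000000000000001111100000000000000000000


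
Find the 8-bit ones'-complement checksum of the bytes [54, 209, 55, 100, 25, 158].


Sum = 601 mod 256 = 89
Complement = 166

166


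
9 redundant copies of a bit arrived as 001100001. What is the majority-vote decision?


Ones: 3 out of 9
Threshold: 5

0 (3/9 voted 1)


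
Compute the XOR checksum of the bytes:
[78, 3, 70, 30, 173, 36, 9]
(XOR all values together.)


XOR chain: 78 ^ 3 ^ 70 ^ 30 ^ 173 ^ 36 ^ 9 = 149

149


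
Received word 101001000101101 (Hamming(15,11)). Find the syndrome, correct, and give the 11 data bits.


Syndrome = 0: no error detected

Data: 10100101101 (no errors)


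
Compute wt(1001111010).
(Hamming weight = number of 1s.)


Counting 1s in 1001111010

6


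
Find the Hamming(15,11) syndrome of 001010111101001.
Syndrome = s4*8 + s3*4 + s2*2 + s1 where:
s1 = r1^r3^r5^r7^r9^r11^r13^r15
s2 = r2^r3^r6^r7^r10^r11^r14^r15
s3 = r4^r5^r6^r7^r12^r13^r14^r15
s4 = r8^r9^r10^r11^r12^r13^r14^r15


s1=1, s2=0, s3=0, s4=1

Syndrome = 9 (error at position 9)


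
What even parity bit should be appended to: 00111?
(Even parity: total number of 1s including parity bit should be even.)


Number of 1s in data: 3
Parity bit: 1

1


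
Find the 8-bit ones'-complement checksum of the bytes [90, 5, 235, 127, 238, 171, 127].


Sum = 993 mod 256 = 225
Complement = 30

30


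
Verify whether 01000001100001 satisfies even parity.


Number of 1s: 4

Yes, parity is correct (4 ones)


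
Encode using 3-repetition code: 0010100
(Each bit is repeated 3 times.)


Each bit -> 3 copies

000000111000111000000


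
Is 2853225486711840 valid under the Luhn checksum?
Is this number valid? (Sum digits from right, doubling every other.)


Luhn sum = 64
64 mod 10 = 4

Invalid (Luhn sum mod 10 = 4)


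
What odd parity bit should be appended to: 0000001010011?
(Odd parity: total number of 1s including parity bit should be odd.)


Number of 1s in data: 4
Parity bit: 1

1


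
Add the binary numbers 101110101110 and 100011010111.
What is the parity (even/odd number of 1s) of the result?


101110101110 = 2990
100011010111 = 2263
Sum = 5253 = 1010010000101
1s count = 5

odd parity (5 ones in 1010010000101)


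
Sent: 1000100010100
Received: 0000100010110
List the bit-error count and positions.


XOR: 1000000000010

2 error(s) at position(s): 0, 11


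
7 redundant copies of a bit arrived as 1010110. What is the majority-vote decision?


Ones: 4 out of 7
Threshold: 4

1 (4/7 voted 1)


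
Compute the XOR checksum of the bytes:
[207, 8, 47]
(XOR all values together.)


XOR chain: 207 ^ 8 ^ 47 = 232

232


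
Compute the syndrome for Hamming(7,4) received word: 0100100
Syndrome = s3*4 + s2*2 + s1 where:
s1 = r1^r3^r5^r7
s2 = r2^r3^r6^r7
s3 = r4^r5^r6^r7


s1=1, s2=1, s3=1

Syndrome = 7 (error at position 7)


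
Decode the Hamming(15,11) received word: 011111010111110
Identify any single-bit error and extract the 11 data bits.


Syndrome = 0: no error detected

Data: 11100111110 (no errors)


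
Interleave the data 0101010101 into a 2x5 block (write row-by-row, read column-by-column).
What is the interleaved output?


Matrix:
  01010
  10101
Read columns: 0110011001

0110011001


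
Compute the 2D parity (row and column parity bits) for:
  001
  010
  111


Row parities: 111
Column parities: 100

Row P: 111, Col P: 100, Corner: 1


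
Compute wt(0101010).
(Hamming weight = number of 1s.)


Counting 1s in 0101010

3


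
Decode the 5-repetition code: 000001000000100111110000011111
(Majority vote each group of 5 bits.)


Groups: 00000, 10000, 00100, 11111, 00000, 11111
Majority votes: 000101

000101


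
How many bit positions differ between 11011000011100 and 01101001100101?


XOR: 10110001111001
Count of 1s: 8

8


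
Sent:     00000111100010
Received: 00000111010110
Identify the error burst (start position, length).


XOR: 00000000110100

Burst at position 8, length 4


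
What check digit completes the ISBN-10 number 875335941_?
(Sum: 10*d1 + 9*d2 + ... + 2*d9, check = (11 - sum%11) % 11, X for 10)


Weighted sum: 297
297 mod 11 = 0

Check digit: 0
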